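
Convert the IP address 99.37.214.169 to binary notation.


99 = 01100011
37 = 00100101
214 = 11010110
169 = 10101001
Binary: 01100011.00100101.11010110.10101001


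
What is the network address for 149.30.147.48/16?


IP:   10010101.00011110.10010011.00110000
Mask: 11111111.11111111.00000000.00000000
AND operation:
Net:  10010101.00011110.00000000.00000000
Network: 149.30.0.0/16


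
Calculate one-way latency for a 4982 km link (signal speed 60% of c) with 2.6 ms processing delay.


Speed = 0.6 * 3e5 km/s = 180000 km/s
Propagation delay = 4982 / 180000 = 0.0277 s = 27.6778 ms
Processing delay = 2.6 ms
Total one-way latency = 30.2778 ms


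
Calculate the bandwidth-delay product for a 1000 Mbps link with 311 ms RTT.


BDP = bandwidth * RTT
= 1000 Mbps * 311 ms
= 1000 * 1e6 * 311 / 1000 bits
= 311000000 bits
= 38875000 bytes
= 37963.8672 KB
BDP = 311000000 bits (38875000 bytes)


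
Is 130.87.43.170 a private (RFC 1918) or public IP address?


RFC 1918 private ranges:
  10.0.0.0/8 (10.0.0.0 - 10.255.255.255)
  172.16.0.0/12 (172.16.0.0 - 172.31.255.255)
  192.168.0.0/16 (192.168.0.0 - 192.168.255.255)
Public (not in any RFC 1918 range)


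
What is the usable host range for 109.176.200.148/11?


Network: 109.160.0.0
Broadcast: 109.191.255.255
First usable = network + 1
Last usable = broadcast - 1
Range: 109.160.0.1 to 109.191.255.254


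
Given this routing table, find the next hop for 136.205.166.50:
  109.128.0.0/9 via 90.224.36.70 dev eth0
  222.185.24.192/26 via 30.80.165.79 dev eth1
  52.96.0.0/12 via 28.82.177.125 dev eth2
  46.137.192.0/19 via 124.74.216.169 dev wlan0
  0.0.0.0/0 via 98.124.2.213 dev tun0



Longest prefix match for 136.205.166.50:
  /9 109.128.0.0: no
  /26 222.185.24.192: no
  /12 52.96.0.0: no
  /19 46.137.192.0: no
  /0 0.0.0.0: MATCH
Selected: next-hop 98.124.2.213 via tun0 (matched /0)


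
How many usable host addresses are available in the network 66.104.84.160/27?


Host bits = 32 - 27 = 5
Total addresses = 2^5 = 32
Usable = total - 2 (network and broadcast)
Usable hosts: 30


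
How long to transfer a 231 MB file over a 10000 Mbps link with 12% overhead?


Effective throughput = 10000 * (1 - 12/100) = 8800 Mbps
File size in Mb = 231 * 8 = 1848 Mb
Time = 1848 / 8800
Time = 0.21 seconds


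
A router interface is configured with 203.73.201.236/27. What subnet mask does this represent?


/27 means 27 network bits, 5 host bits
Binary: 11111111111111111111111111100000
Mask: 255.255.255.224


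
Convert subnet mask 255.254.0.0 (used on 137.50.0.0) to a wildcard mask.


Subnet mask: 255.254.0.0
Wildcard = 255.255.255.255 - subnet mask
255 - 255 = 0
255 - 254 = 1
255 - 0 = 255
255 - 0 = 255
Wildcard: 0.1.255.255


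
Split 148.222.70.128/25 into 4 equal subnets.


New prefix = 25 + 2 = 27
Each subnet has 32 addresses
  148.222.70.128/27
  148.222.70.160/27
  148.222.70.192/27
  148.222.70.224/27
Subnets: 148.222.70.128/27, 148.222.70.160/27, 148.222.70.192/27, 148.222.70.224/27


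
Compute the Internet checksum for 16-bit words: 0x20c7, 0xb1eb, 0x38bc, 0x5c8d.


Sum all words (with carry folding):
+ 0x20c7 = 0x20c7
+ 0xb1eb = 0xd2b2
+ 0x38bc = 0x0b6f
+ 0x5c8d = 0x67fc
One's complement: ~0x67fc
Checksum = 0x9803


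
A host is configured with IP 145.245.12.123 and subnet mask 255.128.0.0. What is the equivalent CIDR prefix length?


Binary: 11111111.10000000.00000000.00000000
Count leading 1s
Prefix: /9


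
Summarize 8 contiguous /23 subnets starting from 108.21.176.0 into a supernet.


Original prefix: /23
Number of subnets: 8 = 2^3
New prefix = 23 - 3 = 20
Supernet: 108.21.176.0/20


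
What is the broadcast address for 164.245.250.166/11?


Network: 164.224.0.0/11
Host bits = 21
Set all host bits to 1:
Broadcast: 164.255.255.255


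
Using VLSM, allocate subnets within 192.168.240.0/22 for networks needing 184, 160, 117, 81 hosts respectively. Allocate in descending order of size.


184 hosts -> /24 (254 usable): 192.168.240.0/24
160 hosts -> /24 (254 usable): 192.168.241.0/24
117 hosts -> /25 (126 usable): 192.168.242.0/25
81 hosts -> /25 (126 usable): 192.168.242.128/25
Allocation: 192.168.240.0/24 (184 hosts, 254 usable); 192.168.241.0/24 (160 hosts, 254 usable); 192.168.242.0/25 (117 hosts, 126 usable); 192.168.242.128/25 (81 hosts, 126 usable)


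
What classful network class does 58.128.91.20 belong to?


First octet: 58
Binary: 00111010
0xxxxxxx -> Class A (1-126)
Class A, default mask 255.0.0.0 (/8)


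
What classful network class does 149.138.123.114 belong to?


First octet: 149
Binary: 10010101
10xxxxxx -> Class B (128-191)
Class B, default mask 255.255.0.0 (/16)


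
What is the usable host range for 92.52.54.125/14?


Network: 92.52.0.0
Broadcast: 92.55.255.255
First usable = network + 1
Last usable = broadcast - 1
Range: 92.52.0.1 to 92.55.255.254


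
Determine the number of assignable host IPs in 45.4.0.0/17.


Host bits = 32 - 17 = 15
Total addresses = 2^15 = 32768
Usable = total - 2 (network and broadcast)
Usable hosts: 32766


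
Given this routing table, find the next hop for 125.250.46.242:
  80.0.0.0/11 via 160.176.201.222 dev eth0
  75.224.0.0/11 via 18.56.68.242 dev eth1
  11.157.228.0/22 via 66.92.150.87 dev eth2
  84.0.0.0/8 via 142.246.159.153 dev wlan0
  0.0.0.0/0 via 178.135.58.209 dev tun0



Longest prefix match for 125.250.46.242:
  /11 80.0.0.0: no
  /11 75.224.0.0: no
  /22 11.157.228.0: no
  /8 84.0.0.0: no
  /0 0.0.0.0: MATCH
Selected: next-hop 178.135.58.209 via tun0 (matched /0)


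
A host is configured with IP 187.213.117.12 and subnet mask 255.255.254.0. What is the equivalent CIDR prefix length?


Binary: 11111111.11111111.11111110.00000000
Count leading 1s
Prefix: /23


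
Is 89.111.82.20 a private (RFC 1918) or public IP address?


RFC 1918 private ranges:
  10.0.0.0/8 (10.0.0.0 - 10.255.255.255)
  172.16.0.0/12 (172.16.0.0 - 172.31.255.255)
  192.168.0.0/16 (192.168.0.0 - 192.168.255.255)
Public (not in any RFC 1918 range)


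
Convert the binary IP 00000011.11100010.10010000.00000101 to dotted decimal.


00000011 = 3
11100010 = 226
10010000 = 144
00000101 = 5
IP: 3.226.144.5


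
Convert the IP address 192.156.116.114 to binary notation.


192 = 11000000
156 = 10011100
116 = 01110100
114 = 01110010
Binary: 11000000.10011100.01110100.01110010


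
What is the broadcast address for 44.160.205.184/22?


Network: 44.160.204.0/22
Host bits = 10
Set all host bits to 1:
Broadcast: 44.160.207.255


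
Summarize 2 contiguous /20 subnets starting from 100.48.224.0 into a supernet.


Original prefix: /20
Number of subnets: 2 = 2^1
New prefix = 20 - 1 = 19
Supernet: 100.48.224.0/19


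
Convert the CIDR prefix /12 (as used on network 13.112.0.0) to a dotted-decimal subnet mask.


/12 means 12 network bits, 20 host bits
Binary: 11111111111100000000000000000000
Mask: 255.240.0.0


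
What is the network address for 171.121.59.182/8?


IP:   10101011.01111001.00111011.10110110
Mask: 11111111.00000000.00000000.00000000
AND operation:
Net:  10101011.00000000.00000000.00000000
Network: 171.0.0.0/8


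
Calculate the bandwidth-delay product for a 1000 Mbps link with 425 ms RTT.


BDP = bandwidth * RTT
= 1000 Mbps * 425 ms
= 1000 * 1e6 * 425 / 1000 bits
= 425000000 bits
= 53125000 bytes
= 51879.8828 KB
BDP = 425000000 bits (53125000 bytes)


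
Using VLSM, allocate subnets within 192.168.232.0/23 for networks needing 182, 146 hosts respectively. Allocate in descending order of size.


182 hosts -> /24 (254 usable): 192.168.232.0/24
146 hosts -> /24 (254 usable): 192.168.233.0/24
Allocation: 192.168.232.0/24 (182 hosts, 254 usable); 192.168.233.0/24 (146 hosts, 254 usable)


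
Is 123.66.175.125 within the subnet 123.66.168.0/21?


Subnet network: 123.66.168.0
Test IP AND mask: 123.66.168.0
Yes, 123.66.175.125 is in 123.66.168.0/21


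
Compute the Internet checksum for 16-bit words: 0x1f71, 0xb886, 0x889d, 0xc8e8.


Sum all words (with carry folding):
+ 0x1f71 = 0x1f71
+ 0xb886 = 0xd7f7
+ 0x889d = 0x6095
+ 0xc8e8 = 0x297e
One's complement: ~0x297e
Checksum = 0xd681


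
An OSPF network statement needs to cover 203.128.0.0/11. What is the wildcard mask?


Subnet mask: 255.224.0.0
Wildcard = 255.255.255.255 - subnet mask
255 - 255 = 0
255 - 224 = 31
255 - 0 = 255
255 - 0 = 255
Wildcard: 0.31.255.255


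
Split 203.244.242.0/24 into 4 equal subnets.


New prefix = 24 + 2 = 26
Each subnet has 64 addresses
  203.244.242.0/26
  203.244.242.64/26
  203.244.242.128/26
  203.244.242.192/26
Subnets: 203.244.242.0/26, 203.244.242.64/26, 203.244.242.128/26, 203.244.242.192/26


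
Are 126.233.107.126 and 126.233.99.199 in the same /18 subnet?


Mask: 255.255.192.0
126.233.107.126 AND mask = 126.233.64.0
126.233.99.199 AND mask = 126.233.64.0
Yes, same subnet (126.233.64.0)


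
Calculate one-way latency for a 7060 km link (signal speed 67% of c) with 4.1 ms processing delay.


Speed = 0.67 * 3e5 km/s = 201000 km/s
Propagation delay = 7060 / 201000 = 0.0351 s = 35.1244 ms
Processing delay = 4.1 ms
Total one-way latency = 39.2244 ms


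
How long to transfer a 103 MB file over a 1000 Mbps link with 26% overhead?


Effective throughput = 1000 * (1 - 26/100) = 740 Mbps
File size in Mb = 103 * 8 = 824 Mb
Time = 824 / 740
Time = 1.1135 seconds


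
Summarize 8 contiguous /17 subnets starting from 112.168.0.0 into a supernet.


Original prefix: /17
Number of subnets: 8 = 2^3
New prefix = 17 - 3 = 14
Supernet: 112.168.0.0/14


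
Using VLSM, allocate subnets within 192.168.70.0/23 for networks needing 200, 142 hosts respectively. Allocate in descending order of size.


200 hosts -> /24 (254 usable): 192.168.70.0/24
142 hosts -> /24 (254 usable): 192.168.71.0/24
Allocation: 192.168.70.0/24 (200 hosts, 254 usable); 192.168.71.0/24 (142 hosts, 254 usable)


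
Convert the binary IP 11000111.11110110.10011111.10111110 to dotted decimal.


11000111 = 199
11110110 = 246
10011111 = 159
10111110 = 190
IP: 199.246.159.190


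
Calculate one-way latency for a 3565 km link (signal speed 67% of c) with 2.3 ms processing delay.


Speed = 0.67 * 3e5 km/s = 201000 km/s
Propagation delay = 3565 / 201000 = 0.0177 s = 17.7363 ms
Processing delay = 2.3 ms
Total one-way latency = 20.0363 ms


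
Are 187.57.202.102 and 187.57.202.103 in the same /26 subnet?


Mask: 255.255.255.192
187.57.202.102 AND mask = 187.57.202.64
187.57.202.103 AND mask = 187.57.202.64
Yes, same subnet (187.57.202.64)


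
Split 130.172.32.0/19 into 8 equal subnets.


New prefix = 19 + 3 = 22
Each subnet has 1024 addresses
  130.172.32.0/22
  130.172.36.0/22
  130.172.40.0/22
  130.172.44.0/22
  130.172.48.0/22
  130.172.52.0/22
  130.172.56.0/22
  130.172.60.0/22
Subnets: 130.172.32.0/22, 130.172.36.0/22, 130.172.40.0/22, 130.172.44.0/22, 130.172.48.0/22, 130.172.52.0/22, 130.172.56.0/22, 130.172.60.0/22


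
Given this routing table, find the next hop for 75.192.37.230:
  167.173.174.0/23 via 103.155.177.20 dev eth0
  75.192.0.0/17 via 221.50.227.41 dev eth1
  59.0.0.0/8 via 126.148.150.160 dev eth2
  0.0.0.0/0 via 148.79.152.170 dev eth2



Longest prefix match for 75.192.37.230:
  /23 167.173.174.0: no
  /17 75.192.0.0: MATCH
  /8 59.0.0.0: no
  /0 0.0.0.0: MATCH
Selected: next-hop 221.50.227.41 via eth1 (matched /17)


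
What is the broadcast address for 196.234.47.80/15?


Network: 196.234.0.0/15
Host bits = 17
Set all host bits to 1:
Broadcast: 196.235.255.255


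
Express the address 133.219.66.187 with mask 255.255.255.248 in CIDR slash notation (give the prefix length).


Binary: 11111111.11111111.11111111.11111000
Count leading 1s
Prefix: /29


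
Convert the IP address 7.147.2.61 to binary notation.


7 = 00000111
147 = 10010011
2 = 00000010
61 = 00111101
Binary: 00000111.10010011.00000010.00111101


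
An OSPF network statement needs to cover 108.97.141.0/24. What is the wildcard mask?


Subnet mask: 255.255.255.0
Wildcard = 255.255.255.255 - subnet mask
255 - 255 = 0
255 - 255 = 0
255 - 255 = 0
255 - 0 = 255
Wildcard: 0.0.0.255


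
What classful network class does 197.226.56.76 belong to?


First octet: 197
Binary: 11000101
110xxxxx -> Class C (192-223)
Class C, default mask 255.255.255.0 (/24)


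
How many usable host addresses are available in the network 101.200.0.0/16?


Host bits = 32 - 16 = 16
Total addresses = 2^16 = 65536
Usable = total - 2 (network and broadcast)
Usable hosts: 65534


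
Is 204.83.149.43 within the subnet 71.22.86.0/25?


Subnet network: 71.22.86.0
Test IP AND mask: 204.83.149.0
No, 204.83.149.43 is not in 71.22.86.0/25


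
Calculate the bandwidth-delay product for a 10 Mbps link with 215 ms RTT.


BDP = bandwidth * RTT
= 10 Mbps * 215 ms
= 10 * 1e6 * 215 / 1000 bits
= 2150000 bits
= 268750 bytes
= 262.4512 KB
BDP = 2150000 bits (268750 bytes)


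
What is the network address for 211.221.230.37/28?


IP:   11010011.11011101.11100110.00100101
Mask: 11111111.11111111.11111111.11110000
AND operation:
Net:  11010011.11011101.11100110.00100000
Network: 211.221.230.32/28


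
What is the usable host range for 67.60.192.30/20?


Network: 67.60.192.0
Broadcast: 67.60.207.255
First usable = network + 1
Last usable = broadcast - 1
Range: 67.60.192.1 to 67.60.207.254


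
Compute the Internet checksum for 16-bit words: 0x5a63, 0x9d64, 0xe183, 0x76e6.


Sum all words (with carry folding):
+ 0x5a63 = 0x5a63
+ 0x9d64 = 0xf7c7
+ 0xe183 = 0xd94b
+ 0x76e6 = 0x5032
One's complement: ~0x5032
Checksum = 0xafcd


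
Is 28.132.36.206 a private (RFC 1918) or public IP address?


RFC 1918 private ranges:
  10.0.0.0/8 (10.0.0.0 - 10.255.255.255)
  172.16.0.0/12 (172.16.0.0 - 172.31.255.255)
  192.168.0.0/16 (192.168.0.0 - 192.168.255.255)
Public (not in any RFC 1918 range)


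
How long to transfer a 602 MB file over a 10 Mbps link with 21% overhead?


Effective throughput = 10 * (1 - 21/100) = 7.9 Mbps
File size in Mb = 602 * 8 = 4816 Mb
Time = 4816 / 7.9
Time = 609.6203 seconds


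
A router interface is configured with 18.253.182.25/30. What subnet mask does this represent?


/30 means 30 network bits, 2 host bits
Binary: 11111111111111111111111111111100
Mask: 255.255.255.252


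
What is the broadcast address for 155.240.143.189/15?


Network: 155.240.0.0/15
Host bits = 17
Set all host bits to 1:
Broadcast: 155.241.255.255


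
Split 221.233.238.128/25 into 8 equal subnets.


New prefix = 25 + 3 = 28
Each subnet has 16 addresses
  221.233.238.128/28
  221.233.238.144/28
  221.233.238.160/28
  221.233.238.176/28
  221.233.238.192/28
  221.233.238.208/28
  221.233.238.224/28
  221.233.238.240/28
Subnets: 221.233.238.128/28, 221.233.238.144/28, 221.233.238.160/28, 221.233.238.176/28, 221.233.238.192/28, 221.233.238.208/28, 221.233.238.224/28, 221.233.238.240/28


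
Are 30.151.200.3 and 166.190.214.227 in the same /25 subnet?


Mask: 255.255.255.128
30.151.200.3 AND mask = 30.151.200.0
166.190.214.227 AND mask = 166.190.214.128
No, different subnets (30.151.200.0 vs 166.190.214.128)


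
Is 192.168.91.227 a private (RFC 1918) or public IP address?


RFC 1918 private ranges:
  10.0.0.0/8 (10.0.0.0 - 10.255.255.255)
  172.16.0.0/12 (172.16.0.0 - 172.31.255.255)
  192.168.0.0/16 (192.168.0.0 - 192.168.255.255)
Private (in 192.168.0.0/16)


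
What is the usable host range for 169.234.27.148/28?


Network: 169.234.27.144
Broadcast: 169.234.27.159
First usable = network + 1
Last usable = broadcast - 1
Range: 169.234.27.145 to 169.234.27.158


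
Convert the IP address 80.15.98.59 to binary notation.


80 = 01010000
15 = 00001111
98 = 01100010
59 = 00111011
Binary: 01010000.00001111.01100010.00111011


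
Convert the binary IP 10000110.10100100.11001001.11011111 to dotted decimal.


10000110 = 134
10100100 = 164
11001001 = 201
11011111 = 223
IP: 134.164.201.223


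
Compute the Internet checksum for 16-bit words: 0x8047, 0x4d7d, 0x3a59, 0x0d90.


Sum all words (with carry folding):
+ 0x8047 = 0x8047
+ 0x4d7d = 0xcdc4
+ 0x3a59 = 0x081e
+ 0x0d90 = 0x15ae
One's complement: ~0x15ae
Checksum = 0xea51


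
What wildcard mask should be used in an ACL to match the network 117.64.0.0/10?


Subnet mask: 255.192.0.0
Wildcard = 255.255.255.255 - subnet mask
255 - 255 = 0
255 - 192 = 63
255 - 0 = 255
255 - 0 = 255
Wildcard: 0.63.255.255


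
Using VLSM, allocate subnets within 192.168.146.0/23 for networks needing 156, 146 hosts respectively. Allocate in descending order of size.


156 hosts -> /24 (254 usable): 192.168.146.0/24
146 hosts -> /24 (254 usable): 192.168.147.0/24
Allocation: 192.168.146.0/24 (156 hosts, 254 usable); 192.168.147.0/24 (146 hosts, 254 usable)


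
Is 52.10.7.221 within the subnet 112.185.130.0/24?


Subnet network: 112.185.130.0
Test IP AND mask: 52.10.7.0
No, 52.10.7.221 is not in 112.185.130.0/24


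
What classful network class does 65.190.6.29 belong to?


First octet: 65
Binary: 01000001
0xxxxxxx -> Class A (1-126)
Class A, default mask 255.0.0.0 (/8)


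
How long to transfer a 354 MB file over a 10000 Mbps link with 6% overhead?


Effective throughput = 10000 * (1 - 6/100) = 9400 Mbps
File size in Mb = 354 * 8 = 2832 Mb
Time = 2832 / 9400
Time = 0.3013 seconds


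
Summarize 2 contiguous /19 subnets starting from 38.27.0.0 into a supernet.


Original prefix: /19
Number of subnets: 2 = 2^1
New prefix = 19 - 1 = 18
Supernet: 38.27.0.0/18


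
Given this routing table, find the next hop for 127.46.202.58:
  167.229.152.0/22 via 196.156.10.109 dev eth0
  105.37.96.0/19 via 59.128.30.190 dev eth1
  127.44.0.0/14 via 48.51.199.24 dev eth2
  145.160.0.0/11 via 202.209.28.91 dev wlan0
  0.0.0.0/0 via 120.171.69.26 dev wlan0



Longest prefix match for 127.46.202.58:
  /22 167.229.152.0: no
  /19 105.37.96.0: no
  /14 127.44.0.0: MATCH
  /11 145.160.0.0: no
  /0 0.0.0.0: MATCH
Selected: next-hop 48.51.199.24 via eth2 (matched /14)


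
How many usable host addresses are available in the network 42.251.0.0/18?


Host bits = 32 - 18 = 14
Total addresses = 2^14 = 16384
Usable = total - 2 (network and broadcast)
Usable hosts: 16382


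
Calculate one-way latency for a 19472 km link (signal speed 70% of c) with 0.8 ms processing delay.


Speed = 0.7 * 3e5 km/s = 210000 km/s
Propagation delay = 19472 / 210000 = 0.0927 s = 92.7238 ms
Processing delay = 0.8 ms
Total one-way latency = 93.5238 ms


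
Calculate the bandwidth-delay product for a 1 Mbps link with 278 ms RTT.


BDP = bandwidth * RTT
= 1 Mbps * 278 ms
= 1 * 1e6 * 278 / 1000 bits
= 278000 bits
= 34750 bytes
= 33.9355 KB
BDP = 278000 bits (34750 bytes)


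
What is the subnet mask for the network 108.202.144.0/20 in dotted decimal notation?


/20 means 20 network bits, 12 host bits
Binary: 11111111111111111111000000000000
Mask: 255.255.240.0


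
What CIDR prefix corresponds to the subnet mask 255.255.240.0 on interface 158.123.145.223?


Binary: 11111111.11111111.11110000.00000000
Count leading 1s
Prefix: /20


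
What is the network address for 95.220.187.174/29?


IP:   01011111.11011100.10111011.10101110
Mask: 11111111.11111111.11111111.11111000
AND operation:
Net:  01011111.11011100.10111011.10101000
Network: 95.220.187.168/29


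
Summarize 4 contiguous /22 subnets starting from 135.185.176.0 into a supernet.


Original prefix: /22
Number of subnets: 4 = 2^2
New prefix = 22 - 2 = 20
Supernet: 135.185.176.0/20


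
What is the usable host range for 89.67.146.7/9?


Network: 89.0.0.0
Broadcast: 89.127.255.255
First usable = network + 1
Last usable = broadcast - 1
Range: 89.0.0.1 to 89.127.255.254


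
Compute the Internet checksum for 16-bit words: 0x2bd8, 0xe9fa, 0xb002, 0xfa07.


Sum all words (with carry folding):
+ 0x2bd8 = 0x2bd8
+ 0xe9fa = 0x15d3
+ 0xb002 = 0xc5d5
+ 0xfa07 = 0xbfdd
One's complement: ~0xbfdd
Checksum = 0x4022


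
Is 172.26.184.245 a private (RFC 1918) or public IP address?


RFC 1918 private ranges:
  10.0.0.0/8 (10.0.0.0 - 10.255.255.255)
  172.16.0.0/12 (172.16.0.0 - 172.31.255.255)
  192.168.0.0/16 (192.168.0.0 - 192.168.255.255)
Private (in 172.16.0.0/12)


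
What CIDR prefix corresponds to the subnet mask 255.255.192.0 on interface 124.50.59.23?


Binary: 11111111.11111111.11000000.00000000
Count leading 1s
Prefix: /18


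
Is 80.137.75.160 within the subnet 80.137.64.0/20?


Subnet network: 80.137.64.0
Test IP AND mask: 80.137.64.0
Yes, 80.137.75.160 is in 80.137.64.0/20


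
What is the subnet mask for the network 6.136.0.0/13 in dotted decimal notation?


/13 means 13 network bits, 19 host bits
Binary: 11111111111110000000000000000000
Mask: 255.248.0.0


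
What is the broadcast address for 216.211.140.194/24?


Network: 216.211.140.0/24
Host bits = 8
Set all host bits to 1:
Broadcast: 216.211.140.255


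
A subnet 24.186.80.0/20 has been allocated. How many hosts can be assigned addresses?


Host bits = 32 - 20 = 12
Total addresses = 2^12 = 4096
Usable = total - 2 (network and broadcast)
Usable hosts: 4094


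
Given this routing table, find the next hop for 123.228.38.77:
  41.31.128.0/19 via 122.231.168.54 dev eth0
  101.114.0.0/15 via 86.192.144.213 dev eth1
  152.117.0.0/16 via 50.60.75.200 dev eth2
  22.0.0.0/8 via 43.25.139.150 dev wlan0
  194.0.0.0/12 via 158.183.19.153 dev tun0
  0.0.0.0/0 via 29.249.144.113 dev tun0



Longest prefix match for 123.228.38.77:
  /19 41.31.128.0: no
  /15 101.114.0.0: no
  /16 152.117.0.0: no
  /8 22.0.0.0: no
  /12 194.0.0.0: no
  /0 0.0.0.0: MATCH
Selected: next-hop 29.249.144.113 via tun0 (matched /0)


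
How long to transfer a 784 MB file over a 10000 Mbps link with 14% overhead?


Effective throughput = 10000 * (1 - 14/100) = 8600 Mbps
File size in Mb = 784 * 8 = 6272 Mb
Time = 6272 / 8600
Time = 0.7293 seconds


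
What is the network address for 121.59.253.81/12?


IP:   01111001.00111011.11111101.01010001
Mask: 11111111.11110000.00000000.00000000
AND operation:
Net:  01111001.00110000.00000000.00000000
Network: 121.48.0.0/12


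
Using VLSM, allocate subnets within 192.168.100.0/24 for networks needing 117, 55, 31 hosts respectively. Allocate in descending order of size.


117 hosts -> /25 (126 usable): 192.168.100.0/25
55 hosts -> /26 (62 usable): 192.168.100.128/26
31 hosts -> /26 (62 usable): 192.168.100.192/26
Allocation: 192.168.100.0/25 (117 hosts, 126 usable); 192.168.100.128/26 (55 hosts, 62 usable); 192.168.100.192/26 (31 hosts, 62 usable)


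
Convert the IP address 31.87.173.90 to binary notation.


31 = 00011111
87 = 01010111
173 = 10101101
90 = 01011010
Binary: 00011111.01010111.10101101.01011010


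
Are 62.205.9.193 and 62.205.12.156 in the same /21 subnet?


Mask: 255.255.248.0
62.205.9.193 AND mask = 62.205.8.0
62.205.12.156 AND mask = 62.205.8.0
Yes, same subnet (62.205.8.0)


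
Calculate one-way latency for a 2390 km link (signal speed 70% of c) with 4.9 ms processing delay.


Speed = 0.7 * 3e5 km/s = 210000 km/s
Propagation delay = 2390 / 210000 = 0.0114 s = 11.381 ms
Processing delay = 4.9 ms
Total one-way latency = 16.281 ms


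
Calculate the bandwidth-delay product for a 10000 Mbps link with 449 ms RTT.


BDP = bandwidth * RTT
= 10000 Mbps * 449 ms
= 10000 * 1e6 * 449 / 1000 bits
= 4490000000 bits
= 561250000 bytes
= 548095.7031 KB
BDP = 4490000000 bits (561250000 bytes)


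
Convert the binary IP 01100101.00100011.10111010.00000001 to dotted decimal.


01100101 = 101
00100011 = 35
10111010 = 186
00000001 = 1
IP: 101.35.186.1


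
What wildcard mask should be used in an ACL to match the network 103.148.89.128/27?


Subnet mask: 255.255.255.224
Wildcard = 255.255.255.255 - subnet mask
255 - 255 = 0
255 - 255 = 0
255 - 255 = 0
255 - 224 = 31
Wildcard: 0.0.0.31


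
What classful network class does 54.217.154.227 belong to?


First octet: 54
Binary: 00110110
0xxxxxxx -> Class A (1-126)
Class A, default mask 255.0.0.0 (/8)


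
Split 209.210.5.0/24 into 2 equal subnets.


New prefix = 24 + 1 = 25
Each subnet has 128 addresses
  209.210.5.0/25
  209.210.5.128/25
Subnets: 209.210.5.0/25, 209.210.5.128/25


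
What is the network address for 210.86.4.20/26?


IP:   11010010.01010110.00000100.00010100
Mask: 11111111.11111111.11111111.11000000
AND operation:
Net:  11010010.01010110.00000100.00000000
Network: 210.86.4.0/26


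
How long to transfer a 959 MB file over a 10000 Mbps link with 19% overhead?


Effective throughput = 10000 * (1 - 19/100) = 8100.0 Mbps
File size in Mb = 959 * 8 = 7672 Mb
Time = 7672 / 8100.0
Time = 0.9472 seconds


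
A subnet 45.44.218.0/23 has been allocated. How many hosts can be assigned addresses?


Host bits = 32 - 23 = 9
Total addresses = 2^9 = 512
Usable = total - 2 (network and broadcast)
Usable hosts: 510


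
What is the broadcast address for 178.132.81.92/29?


Network: 178.132.81.88/29
Host bits = 3
Set all host bits to 1:
Broadcast: 178.132.81.95


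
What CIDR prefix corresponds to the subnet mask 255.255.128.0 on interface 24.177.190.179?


Binary: 11111111.11111111.10000000.00000000
Count leading 1s
Prefix: /17


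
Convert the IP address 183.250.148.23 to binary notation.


183 = 10110111
250 = 11111010
148 = 10010100
23 = 00010111
Binary: 10110111.11111010.10010100.00010111


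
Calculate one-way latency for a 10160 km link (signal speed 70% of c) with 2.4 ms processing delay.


Speed = 0.7 * 3e5 km/s = 210000 km/s
Propagation delay = 10160 / 210000 = 0.0484 s = 48.381 ms
Processing delay = 2.4 ms
Total one-way latency = 50.781 ms


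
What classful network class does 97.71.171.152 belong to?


First octet: 97
Binary: 01100001
0xxxxxxx -> Class A (1-126)
Class A, default mask 255.0.0.0 (/8)


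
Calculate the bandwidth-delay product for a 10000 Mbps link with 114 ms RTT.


BDP = bandwidth * RTT
= 10000 Mbps * 114 ms
= 10000 * 1e6 * 114 / 1000 bits
= 1140000000 bits
= 142500000 bytes
= 139160.1562 KB
BDP = 1140000000 bits (142500000 bytes)


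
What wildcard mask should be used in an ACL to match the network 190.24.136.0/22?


Subnet mask: 255.255.252.0
Wildcard = 255.255.255.255 - subnet mask
255 - 255 = 0
255 - 255 = 0
255 - 252 = 3
255 - 0 = 255
Wildcard: 0.0.3.255


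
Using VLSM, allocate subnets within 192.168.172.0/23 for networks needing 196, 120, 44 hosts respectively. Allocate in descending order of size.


196 hosts -> /24 (254 usable): 192.168.172.0/24
120 hosts -> /25 (126 usable): 192.168.173.0/25
44 hosts -> /26 (62 usable): 192.168.173.128/26
Allocation: 192.168.172.0/24 (196 hosts, 254 usable); 192.168.173.0/25 (120 hosts, 126 usable); 192.168.173.128/26 (44 hosts, 62 usable)


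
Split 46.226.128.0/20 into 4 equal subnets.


New prefix = 20 + 2 = 22
Each subnet has 1024 addresses
  46.226.128.0/22
  46.226.132.0/22
  46.226.136.0/22
  46.226.140.0/22
Subnets: 46.226.128.0/22, 46.226.132.0/22, 46.226.136.0/22, 46.226.140.0/22


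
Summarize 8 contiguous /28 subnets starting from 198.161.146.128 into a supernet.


Original prefix: /28
Number of subnets: 8 = 2^3
New prefix = 28 - 3 = 25
Supernet: 198.161.146.128/25


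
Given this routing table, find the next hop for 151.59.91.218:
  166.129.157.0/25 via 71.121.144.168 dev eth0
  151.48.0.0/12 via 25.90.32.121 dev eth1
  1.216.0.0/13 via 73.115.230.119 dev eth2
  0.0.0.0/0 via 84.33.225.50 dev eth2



Longest prefix match for 151.59.91.218:
  /25 166.129.157.0: no
  /12 151.48.0.0: MATCH
  /13 1.216.0.0: no
  /0 0.0.0.0: MATCH
Selected: next-hop 25.90.32.121 via eth1 (matched /12)


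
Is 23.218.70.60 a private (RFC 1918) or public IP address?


RFC 1918 private ranges:
  10.0.0.0/8 (10.0.0.0 - 10.255.255.255)
  172.16.0.0/12 (172.16.0.0 - 172.31.255.255)
  192.168.0.0/16 (192.168.0.0 - 192.168.255.255)
Public (not in any RFC 1918 range)


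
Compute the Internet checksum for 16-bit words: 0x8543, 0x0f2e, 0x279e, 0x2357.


Sum all words (with carry folding):
+ 0x8543 = 0x8543
+ 0x0f2e = 0x9471
+ 0x279e = 0xbc0f
+ 0x2357 = 0xdf66
One's complement: ~0xdf66
Checksum = 0x2099


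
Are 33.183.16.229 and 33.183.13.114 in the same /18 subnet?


Mask: 255.255.192.0
33.183.16.229 AND mask = 33.183.0.0
33.183.13.114 AND mask = 33.183.0.0
Yes, same subnet (33.183.0.0)


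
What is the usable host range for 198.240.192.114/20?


Network: 198.240.192.0
Broadcast: 198.240.207.255
First usable = network + 1
Last usable = broadcast - 1
Range: 198.240.192.1 to 198.240.207.254


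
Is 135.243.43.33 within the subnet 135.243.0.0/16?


Subnet network: 135.243.0.0
Test IP AND mask: 135.243.0.0
Yes, 135.243.43.33 is in 135.243.0.0/16


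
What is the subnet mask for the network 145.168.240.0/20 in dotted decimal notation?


/20 means 20 network bits, 12 host bits
Binary: 11111111111111111111000000000000
Mask: 255.255.240.0


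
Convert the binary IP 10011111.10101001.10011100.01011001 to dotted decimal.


10011111 = 159
10101001 = 169
10011100 = 156
01011001 = 89
IP: 159.169.156.89


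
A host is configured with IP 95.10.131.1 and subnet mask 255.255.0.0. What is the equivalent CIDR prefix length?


Binary: 11111111.11111111.00000000.00000000
Count leading 1s
Prefix: /16


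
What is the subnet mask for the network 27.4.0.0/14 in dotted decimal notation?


/14 means 14 network bits, 18 host bits
Binary: 11111111111111000000000000000000
Mask: 255.252.0.0


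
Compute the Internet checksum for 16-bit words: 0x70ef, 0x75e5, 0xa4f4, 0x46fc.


Sum all words (with carry folding):
+ 0x70ef = 0x70ef
+ 0x75e5 = 0xe6d4
+ 0xa4f4 = 0x8bc9
+ 0x46fc = 0xd2c5
One's complement: ~0xd2c5
Checksum = 0x2d3a


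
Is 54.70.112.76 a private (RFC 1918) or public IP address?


RFC 1918 private ranges:
  10.0.0.0/8 (10.0.0.0 - 10.255.255.255)
  172.16.0.0/12 (172.16.0.0 - 172.31.255.255)
  192.168.0.0/16 (192.168.0.0 - 192.168.255.255)
Public (not in any RFC 1918 range)


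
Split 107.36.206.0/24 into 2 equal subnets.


New prefix = 24 + 1 = 25
Each subnet has 128 addresses
  107.36.206.0/25
  107.36.206.128/25
Subnets: 107.36.206.0/25, 107.36.206.128/25


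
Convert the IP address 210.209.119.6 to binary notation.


210 = 11010010
209 = 11010001
119 = 01110111
6 = 00000110
Binary: 11010010.11010001.01110111.00000110


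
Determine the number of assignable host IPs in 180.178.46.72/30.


Host bits = 32 - 30 = 2
Total addresses = 2^2 = 4
Usable = total - 2 (network and broadcast)
Usable hosts: 2


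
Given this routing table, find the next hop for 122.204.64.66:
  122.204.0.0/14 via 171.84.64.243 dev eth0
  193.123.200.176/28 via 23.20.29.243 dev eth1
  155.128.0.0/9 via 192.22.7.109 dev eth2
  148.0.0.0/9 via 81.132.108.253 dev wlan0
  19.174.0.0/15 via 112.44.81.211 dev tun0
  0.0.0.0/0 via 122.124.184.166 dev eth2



Longest prefix match for 122.204.64.66:
  /14 122.204.0.0: MATCH
  /28 193.123.200.176: no
  /9 155.128.0.0: no
  /9 148.0.0.0: no
  /15 19.174.0.0: no
  /0 0.0.0.0: MATCH
Selected: next-hop 171.84.64.243 via eth0 (matched /14)


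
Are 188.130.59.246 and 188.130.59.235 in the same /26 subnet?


Mask: 255.255.255.192
188.130.59.246 AND mask = 188.130.59.192
188.130.59.235 AND mask = 188.130.59.192
Yes, same subnet (188.130.59.192)


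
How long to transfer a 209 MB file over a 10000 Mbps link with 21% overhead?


Effective throughput = 10000 * (1 - 21/100) = 7900 Mbps
File size in Mb = 209 * 8 = 1672 Mb
Time = 1672 / 7900
Time = 0.2116 seconds


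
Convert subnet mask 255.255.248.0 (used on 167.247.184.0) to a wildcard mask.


Subnet mask: 255.255.248.0
Wildcard = 255.255.255.255 - subnet mask
255 - 255 = 0
255 - 255 = 0
255 - 248 = 7
255 - 0 = 255
Wildcard: 0.0.7.255


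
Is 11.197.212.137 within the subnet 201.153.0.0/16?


Subnet network: 201.153.0.0
Test IP AND mask: 11.197.0.0
No, 11.197.212.137 is not in 201.153.0.0/16


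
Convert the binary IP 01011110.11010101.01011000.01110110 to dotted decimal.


01011110 = 94
11010101 = 213
01011000 = 88
01110110 = 118
IP: 94.213.88.118


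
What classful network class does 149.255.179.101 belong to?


First octet: 149
Binary: 10010101
10xxxxxx -> Class B (128-191)
Class B, default mask 255.255.0.0 (/16)


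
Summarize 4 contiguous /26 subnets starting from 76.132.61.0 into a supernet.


Original prefix: /26
Number of subnets: 4 = 2^2
New prefix = 26 - 2 = 24
Supernet: 76.132.61.0/24


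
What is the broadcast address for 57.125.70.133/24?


Network: 57.125.70.0/24
Host bits = 8
Set all host bits to 1:
Broadcast: 57.125.70.255


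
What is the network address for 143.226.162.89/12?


IP:   10001111.11100010.10100010.01011001
Mask: 11111111.11110000.00000000.00000000
AND operation:
Net:  10001111.11100000.00000000.00000000
Network: 143.224.0.0/12


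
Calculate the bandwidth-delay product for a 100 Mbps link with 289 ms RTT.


BDP = bandwidth * RTT
= 100 Mbps * 289 ms
= 100 * 1e6 * 289 / 1000 bits
= 28900000 bits
= 3612500 bytes
= 3527.832 KB
BDP = 28900000 bits (3612500 bytes)


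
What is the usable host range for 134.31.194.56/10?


Network: 134.0.0.0
Broadcast: 134.63.255.255
First usable = network + 1
Last usable = broadcast - 1
Range: 134.0.0.1 to 134.63.255.254


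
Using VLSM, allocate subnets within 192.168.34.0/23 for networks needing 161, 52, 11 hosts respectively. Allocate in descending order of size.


161 hosts -> /24 (254 usable): 192.168.34.0/24
52 hosts -> /26 (62 usable): 192.168.35.0/26
11 hosts -> /28 (14 usable): 192.168.35.64/28
Allocation: 192.168.34.0/24 (161 hosts, 254 usable); 192.168.35.0/26 (52 hosts, 62 usable); 192.168.35.64/28 (11 hosts, 14 usable)


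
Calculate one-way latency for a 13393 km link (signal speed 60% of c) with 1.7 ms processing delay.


Speed = 0.6 * 3e5 km/s = 180000 km/s
Propagation delay = 13393 / 180000 = 0.0744 s = 74.4056 ms
Processing delay = 1.7 ms
Total one-way latency = 76.1056 ms


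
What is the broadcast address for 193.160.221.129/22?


Network: 193.160.220.0/22
Host bits = 10
Set all host bits to 1:
Broadcast: 193.160.223.255


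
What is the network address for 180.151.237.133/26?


IP:   10110100.10010111.11101101.10000101
Mask: 11111111.11111111.11111111.11000000
AND operation:
Net:  10110100.10010111.11101101.10000000
Network: 180.151.237.128/26


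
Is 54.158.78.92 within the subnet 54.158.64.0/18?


Subnet network: 54.158.64.0
Test IP AND mask: 54.158.64.0
Yes, 54.158.78.92 is in 54.158.64.0/18


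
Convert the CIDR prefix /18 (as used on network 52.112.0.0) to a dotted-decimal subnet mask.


/18 means 18 network bits, 14 host bits
Binary: 11111111111111111100000000000000
Mask: 255.255.192.0


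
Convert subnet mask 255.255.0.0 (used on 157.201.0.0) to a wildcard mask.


Subnet mask: 255.255.0.0
Wildcard = 255.255.255.255 - subnet mask
255 - 255 = 0
255 - 255 = 0
255 - 0 = 255
255 - 0 = 255
Wildcard: 0.0.255.255


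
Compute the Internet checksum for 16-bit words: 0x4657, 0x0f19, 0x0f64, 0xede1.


Sum all words (with carry folding):
+ 0x4657 = 0x4657
+ 0x0f19 = 0x5570
+ 0x0f64 = 0x64d4
+ 0xede1 = 0x52b6
One's complement: ~0x52b6
Checksum = 0xad49


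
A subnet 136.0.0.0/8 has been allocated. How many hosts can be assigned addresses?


Host bits = 32 - 8 = 24
Total addresses = 2^24 = 16777216
Usable = total - 2 (network and broadcast)
Usable hosts: 16777214


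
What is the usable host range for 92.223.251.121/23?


Network: 92.223.250.0
Broadcast: 92.223.251.255
First usable = network + 1
Last usable = broadcast - 1
Range: 92.223.250.1 to 92.223.251.254


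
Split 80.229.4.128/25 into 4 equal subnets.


New prefix = 25 + 2 = 27
Each subnet has 32 addresses
  80.229.4.128/27
  80.229.4.160/27
  80.229.4.192/27
  80.229.4.224/27
Subnets: 80.229.4.128/27, 80.229.4.160/27, 80.229.4.192/27, 80.229.4.224/27


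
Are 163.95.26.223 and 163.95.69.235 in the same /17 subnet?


Mask: 255.255.128.0
163.95.26.223 AND mask = 163.95.0.0
163.95.69.235 AND mask = 163.95.0.0
Yes, same subnet (163.95.0.0)


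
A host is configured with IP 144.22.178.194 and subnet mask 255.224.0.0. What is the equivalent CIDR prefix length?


Binary: 11111111.11100000.00000000.00000000
Count leading 1s
Prefix: /11


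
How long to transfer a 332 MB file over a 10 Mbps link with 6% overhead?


Effective throughput = 10 * (1 - 6/100) = 9.4 Mbps
File size in Mb = 332 * 8 = 2656 Mb
Time = 2656 / 9.4
Time = 282.5532 seconds


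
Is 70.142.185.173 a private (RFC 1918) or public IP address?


RFC 1918 private ranges:
  10.0.0.0/8 (10.0.0.0 - 10.255.255.255)
  172.16.0.0/12 (172.16.0.0 - 172.31.255.255)
  192.168.0.0/16 (192.168.0.0 - 192.168.255.255)
Public (not in any RFC 1918 range)


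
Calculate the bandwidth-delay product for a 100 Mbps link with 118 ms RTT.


BDP = bandwidth * RTT
= 100 Mbps * 118 ms
= 100 * 1e6 * 118 / 1000 bits
= 11800000 bits
= 1475000 bytes
= 1440.4297 KB
BDP = 11800000 bits (1475000 bytes)


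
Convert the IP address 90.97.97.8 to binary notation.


90 = 01011010
97 = 01100001
97 = 01100001
8 = 00001000
Binary: 01011010.01100001.01100001.00001000


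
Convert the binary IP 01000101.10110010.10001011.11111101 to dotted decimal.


01000101 = 69
10110010 = 178
10001011 = 139
11111101 = 253
IP: 69.178.139.253


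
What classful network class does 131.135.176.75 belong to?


First octet: 131
Binary: 10000011
10xxxxxx -> Class B (128-191)
Class B, default mask 255.255.0.0 (/16)


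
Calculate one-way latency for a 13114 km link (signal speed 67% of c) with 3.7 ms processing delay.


Speed = 0.67 * 3e5 km/s = 201000 km/s
Propagation delay = 13114 / 201000 = 0.0652 s = 65.2438 ms
Processing delay = 3.7 ms
Total one-way latency = 68.9438 ms


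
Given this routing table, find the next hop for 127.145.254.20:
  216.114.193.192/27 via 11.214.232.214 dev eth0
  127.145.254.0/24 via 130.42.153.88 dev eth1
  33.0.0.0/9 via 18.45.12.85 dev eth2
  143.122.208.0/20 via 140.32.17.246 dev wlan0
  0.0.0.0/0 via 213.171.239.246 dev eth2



Longest prefix match for 127.145.254.20:
  /27 216.114.193.192: no
  /24 127.145.254.0: MATCH
  /9 33.0.0.0: no
  /20 143.122.208.0: no
  /0 0.0.0.0: MATCH
Selected: next-hop 130.42.153.88 via eth1 (matched /24)


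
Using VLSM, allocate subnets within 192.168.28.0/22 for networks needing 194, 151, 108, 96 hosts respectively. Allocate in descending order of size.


194 hosts -> /24 (254 usable): 192.168.28.0/24
151 hosts -> /24 (254 usable): 192.168.29.0/24
108 hosts -> /25 (126 usable): 192.168.30.0/25
96 hosts -> /25 (126 usable): 192.168.30.128/25
Allocation: 192.168.28.0/24 (194 hosts, 254 usable); 192.168.29.0/24 (151 hosts, 254 usable); 192.168.30.0/25 (108 hosts, 126 usable); 192.168.30.128/25 (96 hosts, 126 usable)


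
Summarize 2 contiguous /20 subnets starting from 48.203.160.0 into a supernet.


Original prefix: /20
Number of subnets: 2 = 2^1
New prefix = 20 - 1 = 19
Supernet: 48.203.160.0/19


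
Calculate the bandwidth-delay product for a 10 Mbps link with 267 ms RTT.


BDP = bandwidth * RTT
= 10 Mbps * 267 ms
= 10 * 1e6 * 267 / 1000 bits
= 2670000 bits
= 333750 bytes
= 325.9277 KB
BDP = 2670000 bits (333750 bytes)


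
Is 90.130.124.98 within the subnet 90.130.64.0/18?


Subnet network: 90.130.64.0
Test IP AND mask: 90.130.64.0
Yes, 90.130.124.98 is in 90.130.64.0/18


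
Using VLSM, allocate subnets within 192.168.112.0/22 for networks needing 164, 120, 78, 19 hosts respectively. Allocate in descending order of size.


164 hosts -> /24 (254 usable): 192.168.112.0/24
120 hosts -> /25 (126 usable): 192.168.113.0/25
78 hosts -> /25 (126 usable): 192.168.113.128/25
19 hosts -> /27 (30 usable): 192.168.114.0/27
Allocation: 192.168.112.0/24 (164 hosts, 254 usable); 192.168.113.0/25 (120 hosts, 126 usable); 192.168.113.128/25 (78 hosts, 126 usable); 192.168.114.0/27 (19 hosts, 30 usable)
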